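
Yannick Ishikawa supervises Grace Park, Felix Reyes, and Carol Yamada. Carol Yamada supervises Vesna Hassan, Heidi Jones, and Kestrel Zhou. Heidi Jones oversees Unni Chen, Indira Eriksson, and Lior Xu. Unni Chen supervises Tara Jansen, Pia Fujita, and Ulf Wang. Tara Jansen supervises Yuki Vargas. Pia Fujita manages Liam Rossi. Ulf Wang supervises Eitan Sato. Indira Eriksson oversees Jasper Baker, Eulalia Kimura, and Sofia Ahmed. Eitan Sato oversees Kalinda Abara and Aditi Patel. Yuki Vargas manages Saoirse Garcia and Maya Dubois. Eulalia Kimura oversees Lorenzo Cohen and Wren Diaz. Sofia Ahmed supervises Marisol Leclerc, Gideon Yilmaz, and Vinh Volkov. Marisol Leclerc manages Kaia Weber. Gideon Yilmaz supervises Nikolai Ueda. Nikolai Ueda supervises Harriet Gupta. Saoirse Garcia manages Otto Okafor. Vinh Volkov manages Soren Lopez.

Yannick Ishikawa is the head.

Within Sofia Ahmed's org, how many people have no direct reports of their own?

The people in Sofia Ahmed's organization with no one reporting to them are Soren Lopez, Harriet Gupta, Kaia Weber. That is 3.

3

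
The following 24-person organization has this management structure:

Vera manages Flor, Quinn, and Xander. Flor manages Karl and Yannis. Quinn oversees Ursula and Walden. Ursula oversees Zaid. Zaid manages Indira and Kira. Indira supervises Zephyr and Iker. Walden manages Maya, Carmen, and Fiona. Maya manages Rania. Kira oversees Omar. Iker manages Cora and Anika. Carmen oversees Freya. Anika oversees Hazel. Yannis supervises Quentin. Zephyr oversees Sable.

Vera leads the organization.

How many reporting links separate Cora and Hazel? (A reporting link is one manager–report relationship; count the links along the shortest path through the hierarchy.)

3

Cora is 1 level below Iker, and Hazel is 2 levels below Iker (their lowest common manager). The shortest path runs up from Cora to Iker and back down to Hazel: 1 + 2 = 3 links.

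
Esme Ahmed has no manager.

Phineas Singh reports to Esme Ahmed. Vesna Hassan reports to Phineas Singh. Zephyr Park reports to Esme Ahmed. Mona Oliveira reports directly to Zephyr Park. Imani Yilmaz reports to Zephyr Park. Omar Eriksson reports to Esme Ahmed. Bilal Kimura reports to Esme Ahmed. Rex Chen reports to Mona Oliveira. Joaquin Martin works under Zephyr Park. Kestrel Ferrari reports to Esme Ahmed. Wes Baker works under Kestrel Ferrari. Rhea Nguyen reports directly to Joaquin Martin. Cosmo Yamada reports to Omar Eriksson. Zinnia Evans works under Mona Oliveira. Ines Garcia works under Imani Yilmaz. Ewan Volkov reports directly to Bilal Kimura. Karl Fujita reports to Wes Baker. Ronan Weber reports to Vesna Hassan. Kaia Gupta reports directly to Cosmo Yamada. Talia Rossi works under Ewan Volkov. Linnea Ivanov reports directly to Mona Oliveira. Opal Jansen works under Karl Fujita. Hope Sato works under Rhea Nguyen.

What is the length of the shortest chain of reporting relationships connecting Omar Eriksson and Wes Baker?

3

Omar Eriksson is 1 level below Esme Ahmed, and Wes Baker is 2 levels below Esme Ahmed (their lowest common manager). The shortest path runs up from Omar Eriksson to Esme Ahmed and back down to Wes Baker: 1 + 2 = 3 links.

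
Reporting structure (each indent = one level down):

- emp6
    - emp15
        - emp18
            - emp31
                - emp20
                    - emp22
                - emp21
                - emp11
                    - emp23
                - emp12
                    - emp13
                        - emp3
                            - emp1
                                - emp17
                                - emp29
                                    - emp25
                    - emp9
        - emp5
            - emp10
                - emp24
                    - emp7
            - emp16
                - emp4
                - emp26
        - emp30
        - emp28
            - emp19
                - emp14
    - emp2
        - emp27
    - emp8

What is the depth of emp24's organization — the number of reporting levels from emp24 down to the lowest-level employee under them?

The longest chain under emp24 runs emp24 → emp7, which is 1 level below emp24.

1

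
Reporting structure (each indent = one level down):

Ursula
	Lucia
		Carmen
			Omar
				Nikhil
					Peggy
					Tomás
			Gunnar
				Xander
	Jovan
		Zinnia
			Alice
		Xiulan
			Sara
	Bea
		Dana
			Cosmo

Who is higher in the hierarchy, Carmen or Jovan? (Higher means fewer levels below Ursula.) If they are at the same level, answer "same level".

Jovan

Carmen is 2 levels below Ursula; Jovan is 1. Jovan is higher.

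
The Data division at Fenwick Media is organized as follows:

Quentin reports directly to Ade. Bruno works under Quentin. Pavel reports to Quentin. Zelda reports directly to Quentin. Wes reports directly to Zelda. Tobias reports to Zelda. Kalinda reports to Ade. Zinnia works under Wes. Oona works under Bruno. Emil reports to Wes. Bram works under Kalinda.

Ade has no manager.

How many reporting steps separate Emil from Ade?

4

Chain from Emil up to Ade: Emil → Wes → Zelda → Quentin → Ade. That is 4 steps up, so Emil is 4 levels below Ade.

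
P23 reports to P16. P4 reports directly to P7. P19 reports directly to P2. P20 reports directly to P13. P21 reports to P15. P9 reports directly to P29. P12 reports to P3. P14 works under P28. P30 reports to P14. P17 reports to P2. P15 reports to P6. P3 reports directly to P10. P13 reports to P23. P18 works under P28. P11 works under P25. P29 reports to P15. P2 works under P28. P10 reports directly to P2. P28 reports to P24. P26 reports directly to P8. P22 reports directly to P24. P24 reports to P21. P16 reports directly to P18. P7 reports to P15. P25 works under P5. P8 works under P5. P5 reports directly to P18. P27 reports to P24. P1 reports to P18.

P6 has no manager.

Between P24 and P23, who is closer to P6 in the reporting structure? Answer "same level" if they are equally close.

P24

P24 is 3 levels below P6; P23 is 7. P24 is higher.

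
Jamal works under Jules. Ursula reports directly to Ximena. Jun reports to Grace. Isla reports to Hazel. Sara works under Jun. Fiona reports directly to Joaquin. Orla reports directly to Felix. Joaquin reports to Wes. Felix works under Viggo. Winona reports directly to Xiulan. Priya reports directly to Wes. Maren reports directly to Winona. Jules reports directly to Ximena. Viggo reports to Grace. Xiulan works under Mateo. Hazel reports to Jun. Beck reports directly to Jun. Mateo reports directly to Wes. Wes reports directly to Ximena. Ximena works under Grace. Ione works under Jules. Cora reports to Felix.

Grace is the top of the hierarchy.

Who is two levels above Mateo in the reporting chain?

Ximena

Mateo reports to Wes, and Wes reports to Ximena. So Mateo's skip-level manager is Ximena.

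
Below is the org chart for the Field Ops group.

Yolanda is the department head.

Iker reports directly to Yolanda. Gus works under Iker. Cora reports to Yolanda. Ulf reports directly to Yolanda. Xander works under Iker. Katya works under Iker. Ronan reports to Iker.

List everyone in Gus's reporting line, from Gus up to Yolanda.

Gus reports to Iker. Iker reports to Yolanda. Yolanda is at the top.

Gus -> Iker -> Yolanda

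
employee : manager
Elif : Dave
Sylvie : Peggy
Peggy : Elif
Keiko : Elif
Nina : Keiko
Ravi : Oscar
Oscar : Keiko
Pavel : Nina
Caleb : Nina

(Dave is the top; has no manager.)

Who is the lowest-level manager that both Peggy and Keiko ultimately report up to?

Peggy's chain of managers is Elif, Dave. Keiko's chain of managers is Elif, Dave. The first manager that appears in both chains is Elif.

Elif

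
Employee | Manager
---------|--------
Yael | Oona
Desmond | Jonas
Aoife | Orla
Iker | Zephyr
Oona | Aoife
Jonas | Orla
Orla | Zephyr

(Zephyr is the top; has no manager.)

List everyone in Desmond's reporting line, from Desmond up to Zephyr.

Desmond reports to Jonas. Jonas reports to Orla. Orla reports to Zephyr. Zephyr is at the top.

Desmond -> Jonas -> Orla -> Zephyr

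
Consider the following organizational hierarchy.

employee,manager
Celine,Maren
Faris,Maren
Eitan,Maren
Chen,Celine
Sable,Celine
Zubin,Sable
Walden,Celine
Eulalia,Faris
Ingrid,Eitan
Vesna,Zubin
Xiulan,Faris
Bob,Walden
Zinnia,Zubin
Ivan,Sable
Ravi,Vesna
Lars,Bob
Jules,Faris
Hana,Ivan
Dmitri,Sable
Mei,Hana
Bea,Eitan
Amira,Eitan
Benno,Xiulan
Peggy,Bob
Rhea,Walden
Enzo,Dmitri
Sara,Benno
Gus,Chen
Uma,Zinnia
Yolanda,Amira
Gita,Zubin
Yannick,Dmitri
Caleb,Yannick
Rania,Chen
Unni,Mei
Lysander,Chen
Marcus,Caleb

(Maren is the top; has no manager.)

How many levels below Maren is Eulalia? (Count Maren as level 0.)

Chain from Eulalia up to Maren: Eulalia → Faris → Maren. That is 2 steps up, so Eulalia is 2 levels below Maren.

2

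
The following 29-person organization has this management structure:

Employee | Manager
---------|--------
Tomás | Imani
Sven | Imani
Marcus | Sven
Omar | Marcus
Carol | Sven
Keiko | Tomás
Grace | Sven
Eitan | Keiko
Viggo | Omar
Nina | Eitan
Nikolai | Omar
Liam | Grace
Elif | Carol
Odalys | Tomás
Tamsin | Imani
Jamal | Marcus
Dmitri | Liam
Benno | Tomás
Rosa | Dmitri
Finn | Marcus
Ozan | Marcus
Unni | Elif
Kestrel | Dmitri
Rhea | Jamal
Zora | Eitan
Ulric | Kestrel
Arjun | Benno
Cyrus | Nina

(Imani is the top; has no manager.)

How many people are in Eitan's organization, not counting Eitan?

Eitan directly manages Nina, Zora. Under Nina: Cyrus (1). Zora has no reports. So Eitan's organization is 2 direct reports plus everyone under them: 2 + 1 = 3.

3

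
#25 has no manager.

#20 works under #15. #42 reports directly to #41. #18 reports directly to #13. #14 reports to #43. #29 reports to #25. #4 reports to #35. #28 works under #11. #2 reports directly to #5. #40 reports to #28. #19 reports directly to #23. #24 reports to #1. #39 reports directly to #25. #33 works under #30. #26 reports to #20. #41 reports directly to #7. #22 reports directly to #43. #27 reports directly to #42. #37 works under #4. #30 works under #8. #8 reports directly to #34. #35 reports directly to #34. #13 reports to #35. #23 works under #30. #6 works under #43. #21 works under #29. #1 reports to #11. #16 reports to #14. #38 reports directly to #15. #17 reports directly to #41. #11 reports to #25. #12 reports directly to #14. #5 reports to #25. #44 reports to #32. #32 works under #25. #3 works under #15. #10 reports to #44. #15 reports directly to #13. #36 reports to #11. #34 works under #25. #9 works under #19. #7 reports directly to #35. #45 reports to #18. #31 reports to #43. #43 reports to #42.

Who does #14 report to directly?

#14 reports directly to #43.

#43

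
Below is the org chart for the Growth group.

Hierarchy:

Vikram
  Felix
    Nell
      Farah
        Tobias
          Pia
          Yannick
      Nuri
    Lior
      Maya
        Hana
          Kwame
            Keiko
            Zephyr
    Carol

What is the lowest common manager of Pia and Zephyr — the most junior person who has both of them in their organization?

Felix

Pia's chain of managers is Tobias, Farah, Nell, Felix, Vikram. Zephyr's chain of managers is Kwame, Hana, Maya, Lior, Felix, Vikram. The first manager that appears in both chains is Felix.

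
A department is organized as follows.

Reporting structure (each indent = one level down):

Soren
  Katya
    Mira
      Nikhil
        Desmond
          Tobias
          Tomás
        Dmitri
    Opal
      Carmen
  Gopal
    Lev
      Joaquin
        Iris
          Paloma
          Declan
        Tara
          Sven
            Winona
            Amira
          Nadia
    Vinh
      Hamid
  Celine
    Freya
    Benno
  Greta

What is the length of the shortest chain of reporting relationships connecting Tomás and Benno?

Tomás is 5 levels below Soren, and Benno is 2 levels below Soren (their lowest common manager). The shortest path runs up from Tomás to Soren and back down to Benno: 5 + 2 = 7 links.

7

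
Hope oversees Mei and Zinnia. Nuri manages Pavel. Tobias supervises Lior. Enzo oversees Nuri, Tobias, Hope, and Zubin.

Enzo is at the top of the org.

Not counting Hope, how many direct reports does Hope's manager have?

3

Hope reports to Enzo. Enzo's other direct reports are Nuri, Tobias, Zubin — 3 peers.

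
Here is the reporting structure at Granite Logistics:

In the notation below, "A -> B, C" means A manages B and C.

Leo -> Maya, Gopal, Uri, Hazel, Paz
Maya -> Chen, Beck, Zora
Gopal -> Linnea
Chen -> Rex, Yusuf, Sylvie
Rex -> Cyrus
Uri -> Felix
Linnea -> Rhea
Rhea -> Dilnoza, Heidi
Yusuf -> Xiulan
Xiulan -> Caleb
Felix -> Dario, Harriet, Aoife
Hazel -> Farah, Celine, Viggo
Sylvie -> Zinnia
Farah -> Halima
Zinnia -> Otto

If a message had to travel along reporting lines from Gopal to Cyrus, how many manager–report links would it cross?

Gopal is 1 level below Leo, and Cyrus is 4 levels below Leo (their lowest common manager). The shortest path runs up from Gopal to Leo and back down to Cyrus: 1 + 4 = 5 links.

5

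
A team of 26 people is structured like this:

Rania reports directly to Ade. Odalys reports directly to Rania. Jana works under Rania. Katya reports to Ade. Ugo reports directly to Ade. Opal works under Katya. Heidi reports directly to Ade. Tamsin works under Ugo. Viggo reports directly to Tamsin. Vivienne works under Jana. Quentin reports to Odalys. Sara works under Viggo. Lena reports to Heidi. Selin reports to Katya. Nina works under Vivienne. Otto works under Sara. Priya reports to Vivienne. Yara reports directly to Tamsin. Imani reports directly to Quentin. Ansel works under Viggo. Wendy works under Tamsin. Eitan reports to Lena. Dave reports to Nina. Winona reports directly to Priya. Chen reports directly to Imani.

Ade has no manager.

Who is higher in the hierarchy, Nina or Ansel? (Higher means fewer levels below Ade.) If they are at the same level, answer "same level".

same level

Both Nina and Ansel are 4 levels below Ade.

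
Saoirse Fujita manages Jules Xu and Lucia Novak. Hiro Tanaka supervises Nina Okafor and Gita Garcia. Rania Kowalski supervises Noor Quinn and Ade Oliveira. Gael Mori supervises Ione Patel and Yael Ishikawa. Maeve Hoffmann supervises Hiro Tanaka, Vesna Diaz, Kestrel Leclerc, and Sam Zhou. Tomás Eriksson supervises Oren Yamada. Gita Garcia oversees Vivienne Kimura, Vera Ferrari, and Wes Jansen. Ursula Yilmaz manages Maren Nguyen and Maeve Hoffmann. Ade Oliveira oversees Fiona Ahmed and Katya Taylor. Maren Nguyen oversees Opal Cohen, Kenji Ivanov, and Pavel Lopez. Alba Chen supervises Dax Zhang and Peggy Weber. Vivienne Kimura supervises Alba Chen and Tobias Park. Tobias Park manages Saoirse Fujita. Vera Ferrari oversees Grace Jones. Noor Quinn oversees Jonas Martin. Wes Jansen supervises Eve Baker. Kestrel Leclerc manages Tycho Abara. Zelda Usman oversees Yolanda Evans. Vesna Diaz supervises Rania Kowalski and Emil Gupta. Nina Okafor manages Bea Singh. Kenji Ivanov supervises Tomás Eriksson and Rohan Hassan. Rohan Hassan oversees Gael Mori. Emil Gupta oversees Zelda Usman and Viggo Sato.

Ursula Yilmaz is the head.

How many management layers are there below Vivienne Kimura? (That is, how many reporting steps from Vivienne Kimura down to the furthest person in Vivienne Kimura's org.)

The longest chain under Vivienne Kimura runs Vivienne Kimura → Tobias Park → Saoirse Fujita → Jules Xu, which is 3 levels below Vivienne Kimura.

3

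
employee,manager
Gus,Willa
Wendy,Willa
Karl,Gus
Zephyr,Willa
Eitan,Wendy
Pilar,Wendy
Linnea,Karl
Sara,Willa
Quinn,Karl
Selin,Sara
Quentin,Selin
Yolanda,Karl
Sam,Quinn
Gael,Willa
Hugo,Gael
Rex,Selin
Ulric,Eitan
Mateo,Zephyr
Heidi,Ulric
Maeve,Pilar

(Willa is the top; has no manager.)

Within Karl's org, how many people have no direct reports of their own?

3

The people in Karl's organization with no one reporting to them are Yolanda, Sam, Linnea. That is 3.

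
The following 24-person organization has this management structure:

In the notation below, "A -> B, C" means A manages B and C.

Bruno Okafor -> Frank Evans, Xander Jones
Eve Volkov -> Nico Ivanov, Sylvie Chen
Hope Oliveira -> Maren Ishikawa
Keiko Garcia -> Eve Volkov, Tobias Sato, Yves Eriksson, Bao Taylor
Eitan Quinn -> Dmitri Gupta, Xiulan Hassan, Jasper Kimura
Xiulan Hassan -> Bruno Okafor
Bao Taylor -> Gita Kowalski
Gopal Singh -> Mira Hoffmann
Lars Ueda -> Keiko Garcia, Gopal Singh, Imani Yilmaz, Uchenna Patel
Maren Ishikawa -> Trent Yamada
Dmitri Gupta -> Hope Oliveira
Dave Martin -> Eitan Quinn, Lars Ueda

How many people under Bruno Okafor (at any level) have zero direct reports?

The people in Bruno Okafor's organization with no one reporting to them are Xander Jones, Frank Evans. That is 2.

2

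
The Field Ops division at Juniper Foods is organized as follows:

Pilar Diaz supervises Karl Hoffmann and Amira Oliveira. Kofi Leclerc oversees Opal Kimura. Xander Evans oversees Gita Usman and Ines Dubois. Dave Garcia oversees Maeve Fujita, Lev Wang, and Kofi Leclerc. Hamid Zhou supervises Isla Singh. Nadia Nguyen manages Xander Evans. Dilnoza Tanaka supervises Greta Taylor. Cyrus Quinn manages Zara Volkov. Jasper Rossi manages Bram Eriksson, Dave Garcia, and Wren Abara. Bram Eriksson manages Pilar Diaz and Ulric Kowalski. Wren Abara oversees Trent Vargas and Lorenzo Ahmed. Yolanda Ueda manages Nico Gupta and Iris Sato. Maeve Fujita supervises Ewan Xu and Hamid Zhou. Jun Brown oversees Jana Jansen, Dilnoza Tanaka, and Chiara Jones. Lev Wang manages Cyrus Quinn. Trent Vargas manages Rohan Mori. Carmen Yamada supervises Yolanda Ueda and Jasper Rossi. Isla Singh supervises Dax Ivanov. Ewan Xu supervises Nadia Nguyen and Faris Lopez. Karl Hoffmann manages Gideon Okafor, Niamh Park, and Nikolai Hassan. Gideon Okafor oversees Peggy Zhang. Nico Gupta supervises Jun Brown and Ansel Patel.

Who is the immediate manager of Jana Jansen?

Jun Brown

Jana Jansen reports directly to Jun Brown.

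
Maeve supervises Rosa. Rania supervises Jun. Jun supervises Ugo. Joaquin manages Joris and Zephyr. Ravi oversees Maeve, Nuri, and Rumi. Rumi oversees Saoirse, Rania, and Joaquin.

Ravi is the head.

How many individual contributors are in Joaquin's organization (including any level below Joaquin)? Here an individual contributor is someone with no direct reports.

2

The people in Joaquin's organization with no one reporting to them are Zephyr, Joris. That is 2.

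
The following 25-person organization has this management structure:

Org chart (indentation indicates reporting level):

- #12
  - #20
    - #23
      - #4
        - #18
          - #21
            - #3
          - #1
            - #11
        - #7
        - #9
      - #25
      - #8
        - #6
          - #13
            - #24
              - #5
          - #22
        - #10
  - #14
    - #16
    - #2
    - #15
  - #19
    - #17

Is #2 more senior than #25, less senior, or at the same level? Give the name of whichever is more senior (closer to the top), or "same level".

#2

#2 is 2 levels below #12; #25 is 3. #2 is higher.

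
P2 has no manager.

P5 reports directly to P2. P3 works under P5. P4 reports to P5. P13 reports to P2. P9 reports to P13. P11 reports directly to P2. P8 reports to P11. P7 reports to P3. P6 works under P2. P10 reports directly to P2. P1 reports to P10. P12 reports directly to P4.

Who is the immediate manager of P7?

P7 reports directly to P3.

P3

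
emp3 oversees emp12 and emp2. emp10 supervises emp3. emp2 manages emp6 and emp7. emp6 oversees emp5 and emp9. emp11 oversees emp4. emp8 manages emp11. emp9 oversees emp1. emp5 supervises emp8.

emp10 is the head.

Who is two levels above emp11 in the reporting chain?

emp5

emp11 reports to emp8, and emp8 reports to emp5. So emp11's skip-level manager is emp5.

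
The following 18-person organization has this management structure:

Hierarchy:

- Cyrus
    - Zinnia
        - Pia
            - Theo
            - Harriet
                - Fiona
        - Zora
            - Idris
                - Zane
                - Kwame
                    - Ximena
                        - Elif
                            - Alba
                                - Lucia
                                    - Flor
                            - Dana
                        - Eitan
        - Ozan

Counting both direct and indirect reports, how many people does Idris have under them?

9

Idris directly manages Zane, Kwame. Zane has no reports. Under Kwame: Ximena, Eitan, Elif, Dana, Alba, Lucia, Flor (7). So Idris's organization is 2 direct reports plus everyone under them: 1 + 8 = 9.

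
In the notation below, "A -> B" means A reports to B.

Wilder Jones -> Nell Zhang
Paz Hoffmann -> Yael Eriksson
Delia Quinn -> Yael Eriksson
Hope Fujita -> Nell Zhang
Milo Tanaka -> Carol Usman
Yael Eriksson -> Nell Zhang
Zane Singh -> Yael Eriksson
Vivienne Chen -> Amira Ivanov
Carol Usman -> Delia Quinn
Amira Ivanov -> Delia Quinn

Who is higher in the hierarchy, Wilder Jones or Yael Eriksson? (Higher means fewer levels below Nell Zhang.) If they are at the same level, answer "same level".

Both Wilder Jones and Yael Eriksson are 1 level below Nell Zhang.

same level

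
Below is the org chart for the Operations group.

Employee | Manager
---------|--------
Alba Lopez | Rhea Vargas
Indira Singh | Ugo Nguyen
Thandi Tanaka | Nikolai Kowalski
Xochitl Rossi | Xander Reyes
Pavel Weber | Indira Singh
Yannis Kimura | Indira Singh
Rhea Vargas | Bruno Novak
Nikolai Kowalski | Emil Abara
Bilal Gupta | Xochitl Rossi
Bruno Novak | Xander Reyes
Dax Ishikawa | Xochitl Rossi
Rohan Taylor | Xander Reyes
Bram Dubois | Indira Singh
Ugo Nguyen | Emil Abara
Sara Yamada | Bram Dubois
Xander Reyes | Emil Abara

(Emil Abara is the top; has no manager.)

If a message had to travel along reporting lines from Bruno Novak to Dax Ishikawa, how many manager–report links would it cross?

Bruno Novak is 1 level below Xander Reyes, and Dax Ishikawa is 2 levels below Xander Reyes (their lowest common manager). The shortest path runs up from Bruno Novak to Xander Reyes and back down to Dax Ishikawa: 1 + 2 = 3 links.

3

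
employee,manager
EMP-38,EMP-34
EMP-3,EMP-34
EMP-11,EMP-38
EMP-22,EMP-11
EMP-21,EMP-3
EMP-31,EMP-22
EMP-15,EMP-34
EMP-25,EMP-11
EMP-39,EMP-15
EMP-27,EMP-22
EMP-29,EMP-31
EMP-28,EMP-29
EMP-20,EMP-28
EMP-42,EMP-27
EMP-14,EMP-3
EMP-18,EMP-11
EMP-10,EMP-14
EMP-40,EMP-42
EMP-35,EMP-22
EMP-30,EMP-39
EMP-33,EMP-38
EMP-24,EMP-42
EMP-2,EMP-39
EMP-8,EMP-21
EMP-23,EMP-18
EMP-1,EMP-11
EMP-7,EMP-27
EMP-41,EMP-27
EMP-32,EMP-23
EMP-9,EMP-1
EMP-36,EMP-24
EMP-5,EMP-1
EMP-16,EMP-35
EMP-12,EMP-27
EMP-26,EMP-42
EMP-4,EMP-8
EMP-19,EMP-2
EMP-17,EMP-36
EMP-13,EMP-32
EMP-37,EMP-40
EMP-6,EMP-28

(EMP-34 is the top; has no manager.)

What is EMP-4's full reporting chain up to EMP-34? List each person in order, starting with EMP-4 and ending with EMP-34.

EMP-4 -> EMP-8 -> EMP-21 -> EMP-3 -> EMP-34

EMP-4 reports to EMP-8. EMP-8 reports to EMP-21. EMP-21 reports to EMP-3. EMP-3 reports to EMP-34. EMP-34 is at the top.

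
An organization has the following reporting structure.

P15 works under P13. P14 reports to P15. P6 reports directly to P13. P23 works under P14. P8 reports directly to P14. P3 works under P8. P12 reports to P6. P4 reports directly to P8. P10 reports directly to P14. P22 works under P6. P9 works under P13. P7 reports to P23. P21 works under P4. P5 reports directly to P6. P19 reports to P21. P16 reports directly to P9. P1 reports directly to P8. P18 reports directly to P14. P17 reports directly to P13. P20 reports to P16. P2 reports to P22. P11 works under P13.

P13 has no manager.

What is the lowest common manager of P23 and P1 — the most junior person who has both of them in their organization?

P14

P23's chain of managers is P14, P15, P13. P1's chain of managers is P8, P14, P15, P13. The first manager that appears in both chains is P14.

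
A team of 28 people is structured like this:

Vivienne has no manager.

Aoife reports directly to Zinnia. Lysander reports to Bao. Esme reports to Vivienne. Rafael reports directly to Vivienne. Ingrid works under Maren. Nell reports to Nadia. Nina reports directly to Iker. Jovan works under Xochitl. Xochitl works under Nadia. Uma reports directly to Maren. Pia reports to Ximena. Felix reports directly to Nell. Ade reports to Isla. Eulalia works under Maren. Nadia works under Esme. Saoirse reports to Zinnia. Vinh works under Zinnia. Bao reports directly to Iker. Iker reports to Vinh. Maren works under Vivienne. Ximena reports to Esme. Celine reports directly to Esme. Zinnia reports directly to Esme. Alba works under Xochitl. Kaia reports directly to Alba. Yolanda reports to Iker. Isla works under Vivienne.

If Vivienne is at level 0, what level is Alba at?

4

Chain from Alba up to Vivienne: Alba → Xochitl → Nadia → Esme → Vivienne. That is 4 steps up, so Alba is 4 levels below Vivienne.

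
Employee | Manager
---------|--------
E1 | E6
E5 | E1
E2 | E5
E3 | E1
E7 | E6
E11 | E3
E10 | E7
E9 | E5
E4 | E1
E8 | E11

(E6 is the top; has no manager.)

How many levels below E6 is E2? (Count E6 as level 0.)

Chain from E2 up to E6: E2 → E5 → E1 → E6. That is 3 steps up, so E2 is 3 levels below E6.

3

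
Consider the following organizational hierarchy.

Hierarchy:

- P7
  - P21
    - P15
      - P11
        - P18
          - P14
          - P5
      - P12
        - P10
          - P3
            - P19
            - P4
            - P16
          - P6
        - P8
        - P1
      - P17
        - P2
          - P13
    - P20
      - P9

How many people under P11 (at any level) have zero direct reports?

2

The people in P11's organization with no one reporting to them are P5, P14. That is 2.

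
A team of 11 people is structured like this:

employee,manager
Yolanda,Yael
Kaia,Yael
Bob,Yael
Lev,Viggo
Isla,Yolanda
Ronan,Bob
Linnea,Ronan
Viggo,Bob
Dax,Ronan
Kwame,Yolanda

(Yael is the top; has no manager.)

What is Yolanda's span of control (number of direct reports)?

Yolanda directly manages Kwame, Isla. That is 2 direct reports.

2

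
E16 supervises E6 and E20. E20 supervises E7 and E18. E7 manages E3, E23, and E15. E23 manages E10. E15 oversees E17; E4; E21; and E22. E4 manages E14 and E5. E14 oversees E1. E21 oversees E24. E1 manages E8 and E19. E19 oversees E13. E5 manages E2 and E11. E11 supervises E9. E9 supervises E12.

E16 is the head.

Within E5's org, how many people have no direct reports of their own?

2

The people in E5's organization with no one reporting to them are E2, E12. That is 2.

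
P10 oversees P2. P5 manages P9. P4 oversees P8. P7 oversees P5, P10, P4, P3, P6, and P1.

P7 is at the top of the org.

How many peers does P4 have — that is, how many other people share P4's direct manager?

P4 reports to P7. P7's other direct reports are P5, P10, P3, P6, P1 — 5 peers.

5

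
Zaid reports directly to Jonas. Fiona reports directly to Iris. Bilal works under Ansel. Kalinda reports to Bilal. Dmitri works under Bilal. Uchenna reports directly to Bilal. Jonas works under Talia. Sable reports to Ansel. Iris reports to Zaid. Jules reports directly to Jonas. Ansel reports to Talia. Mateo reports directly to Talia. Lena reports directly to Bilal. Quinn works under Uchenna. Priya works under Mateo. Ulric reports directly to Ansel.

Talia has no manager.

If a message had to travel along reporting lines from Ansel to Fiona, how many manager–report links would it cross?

5

Ansel is 1 level below Talia, and Fiona is 4 levels below Talia (their lowest common manager). The shortest path runs up from Ansel to Talia and back down to Fiona: 1 + 4 = 5 links.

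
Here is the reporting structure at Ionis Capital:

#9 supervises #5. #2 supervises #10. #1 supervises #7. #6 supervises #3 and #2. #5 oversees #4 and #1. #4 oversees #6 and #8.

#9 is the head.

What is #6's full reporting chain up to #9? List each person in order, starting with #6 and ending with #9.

#6 -> #4 -> #5 -> #9

#6 reports to #4. #4 reports to #5. #5 reports to #9. #9 is at the top.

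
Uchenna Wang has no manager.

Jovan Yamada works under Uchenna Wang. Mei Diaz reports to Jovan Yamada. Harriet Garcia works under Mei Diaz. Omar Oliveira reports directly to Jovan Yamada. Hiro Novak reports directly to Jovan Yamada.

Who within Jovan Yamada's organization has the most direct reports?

Direct-report counts within Jovan Yamada's organization: Jovan Yamada has 3; Mei Diaz has 1. The largest is 3, held by Jovan Yamada.

Jovan Yamada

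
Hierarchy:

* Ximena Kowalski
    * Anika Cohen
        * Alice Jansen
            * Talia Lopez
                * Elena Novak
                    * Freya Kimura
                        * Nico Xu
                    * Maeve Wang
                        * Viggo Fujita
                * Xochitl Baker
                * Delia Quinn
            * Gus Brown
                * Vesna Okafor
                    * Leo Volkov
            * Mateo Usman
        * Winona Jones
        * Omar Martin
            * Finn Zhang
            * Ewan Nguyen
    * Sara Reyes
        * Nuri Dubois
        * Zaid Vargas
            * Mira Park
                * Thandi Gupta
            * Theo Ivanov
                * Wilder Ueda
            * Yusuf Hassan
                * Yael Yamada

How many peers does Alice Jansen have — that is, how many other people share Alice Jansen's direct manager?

Alice Jansen reports to Anika Cohen. Anika Cohen's other direct reports are Winona Jones, Omar Martin — 2 peers.

2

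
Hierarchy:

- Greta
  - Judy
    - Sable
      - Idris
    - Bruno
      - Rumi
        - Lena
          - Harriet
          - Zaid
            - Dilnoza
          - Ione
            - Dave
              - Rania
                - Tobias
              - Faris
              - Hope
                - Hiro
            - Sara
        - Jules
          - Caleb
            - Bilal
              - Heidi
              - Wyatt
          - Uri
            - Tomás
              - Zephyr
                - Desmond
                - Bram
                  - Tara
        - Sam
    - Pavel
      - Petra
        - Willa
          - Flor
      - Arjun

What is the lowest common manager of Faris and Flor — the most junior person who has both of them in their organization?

Judy

Faris's chain of managers is Dave, Ione, Lena, Rumi, Bruno, Judy, Greta. Flor's chain of managers is Willa, Petra, Pavel, Judy, Greta. The first manager that appears in both chains is Judy.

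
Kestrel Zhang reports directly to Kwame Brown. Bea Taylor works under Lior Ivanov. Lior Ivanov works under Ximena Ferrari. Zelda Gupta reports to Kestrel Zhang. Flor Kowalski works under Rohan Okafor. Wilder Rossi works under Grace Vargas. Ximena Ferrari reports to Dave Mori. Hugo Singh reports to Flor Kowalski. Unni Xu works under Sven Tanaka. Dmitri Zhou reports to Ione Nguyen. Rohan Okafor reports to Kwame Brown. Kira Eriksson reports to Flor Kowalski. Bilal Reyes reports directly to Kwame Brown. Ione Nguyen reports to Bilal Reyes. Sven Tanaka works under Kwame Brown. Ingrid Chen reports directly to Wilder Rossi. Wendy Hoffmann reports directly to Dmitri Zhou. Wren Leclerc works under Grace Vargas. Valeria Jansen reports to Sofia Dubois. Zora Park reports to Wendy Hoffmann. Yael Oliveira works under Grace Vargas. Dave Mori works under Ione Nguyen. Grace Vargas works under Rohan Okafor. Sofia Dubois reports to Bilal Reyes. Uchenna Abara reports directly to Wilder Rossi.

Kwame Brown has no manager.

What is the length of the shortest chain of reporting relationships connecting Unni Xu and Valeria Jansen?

5

Unni Xu is 2 levels below Kwame Brown, and Valeria Jansen is 3 levels below Kwame Brown (their lowest common manager). The shortest path runs up from Unni Xu to Kwame Brown and back down to Valeria Jansen: 2 + 3 = 5 links.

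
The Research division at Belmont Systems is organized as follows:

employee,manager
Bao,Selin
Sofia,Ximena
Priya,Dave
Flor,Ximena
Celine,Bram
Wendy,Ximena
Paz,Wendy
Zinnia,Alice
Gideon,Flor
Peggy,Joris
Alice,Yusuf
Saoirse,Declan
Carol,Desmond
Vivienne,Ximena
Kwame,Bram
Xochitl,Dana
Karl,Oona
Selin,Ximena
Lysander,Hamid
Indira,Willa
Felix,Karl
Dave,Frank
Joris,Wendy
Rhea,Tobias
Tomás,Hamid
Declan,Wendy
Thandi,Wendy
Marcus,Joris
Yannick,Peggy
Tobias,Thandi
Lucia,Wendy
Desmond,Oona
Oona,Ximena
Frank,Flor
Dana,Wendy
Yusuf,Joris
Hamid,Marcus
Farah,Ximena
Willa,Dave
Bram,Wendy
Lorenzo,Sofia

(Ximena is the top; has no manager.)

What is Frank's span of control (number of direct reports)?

1

Frank directly manages Dave. That is 1 direct report.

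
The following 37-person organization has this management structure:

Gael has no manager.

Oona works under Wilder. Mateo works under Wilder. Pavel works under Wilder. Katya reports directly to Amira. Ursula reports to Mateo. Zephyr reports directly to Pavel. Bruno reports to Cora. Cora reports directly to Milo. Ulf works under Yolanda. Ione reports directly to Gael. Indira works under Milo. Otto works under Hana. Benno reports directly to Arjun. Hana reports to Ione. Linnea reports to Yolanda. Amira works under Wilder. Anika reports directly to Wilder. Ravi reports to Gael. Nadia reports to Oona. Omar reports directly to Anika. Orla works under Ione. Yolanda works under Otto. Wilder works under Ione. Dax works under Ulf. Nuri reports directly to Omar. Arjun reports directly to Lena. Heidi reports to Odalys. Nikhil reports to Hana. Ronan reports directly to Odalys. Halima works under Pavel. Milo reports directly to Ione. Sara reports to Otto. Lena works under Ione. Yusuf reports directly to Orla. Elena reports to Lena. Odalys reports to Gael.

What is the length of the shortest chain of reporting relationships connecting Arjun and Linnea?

6

Arjun is 2 levels below Ione, and Linnea is 4 levels below Ione (their lowest common manager). The shortest path runs up from Arjun to Ione and back down to Linnea: 2 + 4 = 6 links.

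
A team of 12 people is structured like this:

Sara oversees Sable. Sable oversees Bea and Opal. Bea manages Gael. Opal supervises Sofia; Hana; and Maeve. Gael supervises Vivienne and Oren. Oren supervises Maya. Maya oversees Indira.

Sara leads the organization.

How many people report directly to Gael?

2

Gael directly manages Vivienne, Oren. That is 2 direct reports.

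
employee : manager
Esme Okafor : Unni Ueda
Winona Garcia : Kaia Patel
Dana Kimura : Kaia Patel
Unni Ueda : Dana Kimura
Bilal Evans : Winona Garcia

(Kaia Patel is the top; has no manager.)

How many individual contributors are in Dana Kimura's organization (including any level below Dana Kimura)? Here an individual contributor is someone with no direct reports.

The only person in Dana Kimura's organization with no one reporting to them is Esme Okafor. That is 1.

1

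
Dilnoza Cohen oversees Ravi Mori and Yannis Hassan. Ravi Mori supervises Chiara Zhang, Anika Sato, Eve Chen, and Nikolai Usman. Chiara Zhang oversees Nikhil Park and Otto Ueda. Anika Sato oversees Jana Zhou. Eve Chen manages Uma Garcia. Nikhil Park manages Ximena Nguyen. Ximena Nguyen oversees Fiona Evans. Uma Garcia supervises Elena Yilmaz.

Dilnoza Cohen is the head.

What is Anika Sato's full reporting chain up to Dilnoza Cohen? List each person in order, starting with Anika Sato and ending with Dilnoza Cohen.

Anika Sato reports to Ravi Mori. Ravi Mori reports to Dilnoza Cohen. Dilnoza Cohen is at the top.

Anika Sato -> Ravi Mori -> Dilnoza Cohen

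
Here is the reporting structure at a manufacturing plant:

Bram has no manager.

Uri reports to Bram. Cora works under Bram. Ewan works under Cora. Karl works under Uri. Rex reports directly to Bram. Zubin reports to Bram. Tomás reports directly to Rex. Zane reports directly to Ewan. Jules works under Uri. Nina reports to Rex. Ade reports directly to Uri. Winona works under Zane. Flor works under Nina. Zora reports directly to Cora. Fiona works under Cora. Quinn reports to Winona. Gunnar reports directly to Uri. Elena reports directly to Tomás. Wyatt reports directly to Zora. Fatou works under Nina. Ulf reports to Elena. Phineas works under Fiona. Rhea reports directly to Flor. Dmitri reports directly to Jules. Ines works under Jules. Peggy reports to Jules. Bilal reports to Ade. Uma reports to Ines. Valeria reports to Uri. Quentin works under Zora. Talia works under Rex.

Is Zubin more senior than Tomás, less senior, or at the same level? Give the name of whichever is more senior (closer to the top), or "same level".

Zubin

Zubin is 1 level below Bram; Tomás is 2. Zubin is higher.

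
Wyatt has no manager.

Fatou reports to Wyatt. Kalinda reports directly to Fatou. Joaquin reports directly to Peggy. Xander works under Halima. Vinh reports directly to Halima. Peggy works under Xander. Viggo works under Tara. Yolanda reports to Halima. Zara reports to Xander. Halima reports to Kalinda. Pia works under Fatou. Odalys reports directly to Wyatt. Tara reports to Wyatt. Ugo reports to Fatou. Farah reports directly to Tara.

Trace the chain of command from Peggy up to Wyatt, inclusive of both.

Peggy -> Xander -> Halima -> Kalinda -> Fatou -> Wyatt

Peggy reports to Xander. Xander reports to Halima. Halima reports to Kalinda. Kalinda reports to Fatou. Fatou reports to Wyatt. Wyatt is at the top.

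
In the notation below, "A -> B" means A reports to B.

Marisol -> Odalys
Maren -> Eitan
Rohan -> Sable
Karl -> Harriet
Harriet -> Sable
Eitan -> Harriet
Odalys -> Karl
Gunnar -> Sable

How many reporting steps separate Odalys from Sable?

Chain from Odalys up to Sable: Odalys → Karl → Harriet → Sable. That is 3 steps up, so Odalys is 3 levels below Sable.

3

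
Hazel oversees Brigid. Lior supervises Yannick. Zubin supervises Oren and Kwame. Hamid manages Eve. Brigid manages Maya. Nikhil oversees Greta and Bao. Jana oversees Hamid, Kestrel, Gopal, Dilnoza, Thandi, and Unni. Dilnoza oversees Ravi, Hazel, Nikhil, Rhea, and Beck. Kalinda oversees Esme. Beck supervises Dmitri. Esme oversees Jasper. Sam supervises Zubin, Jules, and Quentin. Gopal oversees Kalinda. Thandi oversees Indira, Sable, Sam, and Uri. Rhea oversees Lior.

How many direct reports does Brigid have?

Brigid directly manages Maya. That is 1 direct report.

1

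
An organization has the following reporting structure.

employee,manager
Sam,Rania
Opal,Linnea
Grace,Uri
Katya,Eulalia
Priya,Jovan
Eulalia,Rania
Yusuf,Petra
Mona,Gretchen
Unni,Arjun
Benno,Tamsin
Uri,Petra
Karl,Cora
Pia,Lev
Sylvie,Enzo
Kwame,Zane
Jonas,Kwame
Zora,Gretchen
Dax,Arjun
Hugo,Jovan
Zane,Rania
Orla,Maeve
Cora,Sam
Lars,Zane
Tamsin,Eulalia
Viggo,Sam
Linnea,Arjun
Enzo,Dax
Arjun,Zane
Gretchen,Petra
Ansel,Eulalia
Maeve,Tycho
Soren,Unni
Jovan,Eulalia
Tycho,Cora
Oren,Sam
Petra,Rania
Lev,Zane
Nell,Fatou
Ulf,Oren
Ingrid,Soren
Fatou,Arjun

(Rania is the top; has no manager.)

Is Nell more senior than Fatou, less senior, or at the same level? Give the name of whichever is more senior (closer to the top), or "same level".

Fatou

Nell is 4 levels below Rania; Fatou is 3. Fatou is higher.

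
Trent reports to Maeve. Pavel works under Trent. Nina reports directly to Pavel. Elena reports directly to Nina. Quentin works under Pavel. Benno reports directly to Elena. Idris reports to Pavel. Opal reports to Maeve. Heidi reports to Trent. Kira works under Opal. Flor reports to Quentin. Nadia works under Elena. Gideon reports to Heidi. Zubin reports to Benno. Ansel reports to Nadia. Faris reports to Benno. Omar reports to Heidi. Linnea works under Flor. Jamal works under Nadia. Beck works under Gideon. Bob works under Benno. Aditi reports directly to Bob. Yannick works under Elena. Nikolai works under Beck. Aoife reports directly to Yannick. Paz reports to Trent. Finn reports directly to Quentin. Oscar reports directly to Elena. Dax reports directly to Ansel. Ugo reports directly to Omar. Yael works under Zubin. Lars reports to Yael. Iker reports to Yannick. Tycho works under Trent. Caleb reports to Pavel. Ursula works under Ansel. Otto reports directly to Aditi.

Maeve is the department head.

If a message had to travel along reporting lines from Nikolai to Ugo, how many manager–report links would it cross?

5

Nikolai is 3 levels below Heidi, and Ugo is 2 levels below Heidi (their lowest common manager). The shortest path runs up from Nikolai to Heidi and back down to Ugo: 3 + 2 = 5 links.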